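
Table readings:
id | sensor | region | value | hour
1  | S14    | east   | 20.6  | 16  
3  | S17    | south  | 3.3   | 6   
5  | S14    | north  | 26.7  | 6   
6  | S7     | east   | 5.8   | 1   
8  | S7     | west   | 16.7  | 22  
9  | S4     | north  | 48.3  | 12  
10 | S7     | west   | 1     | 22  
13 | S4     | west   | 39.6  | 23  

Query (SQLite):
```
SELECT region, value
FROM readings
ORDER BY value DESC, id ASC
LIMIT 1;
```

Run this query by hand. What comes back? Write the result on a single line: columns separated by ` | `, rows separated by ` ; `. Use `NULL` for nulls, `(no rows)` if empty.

north | 48.3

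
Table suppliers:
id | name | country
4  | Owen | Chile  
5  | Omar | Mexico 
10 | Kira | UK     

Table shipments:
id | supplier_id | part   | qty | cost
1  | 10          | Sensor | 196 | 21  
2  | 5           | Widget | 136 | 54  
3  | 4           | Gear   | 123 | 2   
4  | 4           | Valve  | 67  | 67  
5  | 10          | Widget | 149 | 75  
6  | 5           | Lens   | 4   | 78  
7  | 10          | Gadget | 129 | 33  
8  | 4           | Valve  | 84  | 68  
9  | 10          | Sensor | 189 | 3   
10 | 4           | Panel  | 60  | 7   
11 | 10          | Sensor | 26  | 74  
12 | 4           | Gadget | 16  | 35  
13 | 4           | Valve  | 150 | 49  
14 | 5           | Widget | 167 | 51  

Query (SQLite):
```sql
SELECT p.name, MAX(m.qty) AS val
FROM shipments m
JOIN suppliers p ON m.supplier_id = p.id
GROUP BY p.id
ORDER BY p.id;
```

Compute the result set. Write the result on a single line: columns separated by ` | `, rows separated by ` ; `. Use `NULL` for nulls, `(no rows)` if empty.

Join each shipments row to its suppliers via supplier_id.
Group joined rows by suppliers.id; compute MAX(m.qty) per group.
  4: ids {3, 4, 8, 10, 12, 13} → MAX(m.qty)=150
  5: ids {2, 6, 14} → MAX(m.qty)=167
  10: ids {1, 5, 7, 9, 11} → MAX(m.qty)=196

Owen | 150 ; Omar | 167 ; Kira | 196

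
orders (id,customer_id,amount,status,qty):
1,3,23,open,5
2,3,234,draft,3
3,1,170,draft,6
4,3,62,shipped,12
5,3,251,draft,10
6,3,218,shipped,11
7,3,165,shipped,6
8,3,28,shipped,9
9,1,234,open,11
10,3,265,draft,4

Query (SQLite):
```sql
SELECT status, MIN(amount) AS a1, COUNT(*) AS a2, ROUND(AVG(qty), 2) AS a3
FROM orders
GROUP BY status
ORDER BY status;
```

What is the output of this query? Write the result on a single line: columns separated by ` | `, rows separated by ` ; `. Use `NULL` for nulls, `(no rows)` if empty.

Group orders by status.
Per group compute: MIN(amount), COUNT(*), ROUND(AVG(qty), 2).
  draft: ids {2, 3, 5, 10} → MIN(amount)=170, COUNT(*)=4, ROUND(AVG(qty), 2)=5.75
  open: ids {1, 9} → MIN(amount)=23, COUNT(*)=2, ROUND(AVG(qty), 2)=8
  shipped: ids {4, 6, 7, 8} → MIN(amount)=28, COUNT(*)=4, ROUND(AVG(qty), 2)=9.5

draft | 170 | 4 | 5.75 ; open | 23 | 2 | 8 ; shipped | 28 | 4 | 9.5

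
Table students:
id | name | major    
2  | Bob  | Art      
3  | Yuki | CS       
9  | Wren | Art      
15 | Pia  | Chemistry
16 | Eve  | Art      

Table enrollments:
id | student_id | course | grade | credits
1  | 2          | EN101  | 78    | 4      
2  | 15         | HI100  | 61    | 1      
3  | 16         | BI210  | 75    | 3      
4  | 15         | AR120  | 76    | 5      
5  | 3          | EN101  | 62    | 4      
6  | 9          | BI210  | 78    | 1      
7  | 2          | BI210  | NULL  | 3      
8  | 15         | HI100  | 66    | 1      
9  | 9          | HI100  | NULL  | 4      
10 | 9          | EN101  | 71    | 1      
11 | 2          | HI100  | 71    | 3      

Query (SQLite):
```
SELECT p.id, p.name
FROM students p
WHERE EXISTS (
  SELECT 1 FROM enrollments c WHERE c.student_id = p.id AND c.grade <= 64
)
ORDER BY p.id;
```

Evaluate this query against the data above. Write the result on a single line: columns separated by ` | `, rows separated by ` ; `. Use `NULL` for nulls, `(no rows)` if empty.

3 | Yuki ; 15 | Pia

For each students row, check whether any enrollments with matching student_id has grade <= 64.
Keep rows where that is true.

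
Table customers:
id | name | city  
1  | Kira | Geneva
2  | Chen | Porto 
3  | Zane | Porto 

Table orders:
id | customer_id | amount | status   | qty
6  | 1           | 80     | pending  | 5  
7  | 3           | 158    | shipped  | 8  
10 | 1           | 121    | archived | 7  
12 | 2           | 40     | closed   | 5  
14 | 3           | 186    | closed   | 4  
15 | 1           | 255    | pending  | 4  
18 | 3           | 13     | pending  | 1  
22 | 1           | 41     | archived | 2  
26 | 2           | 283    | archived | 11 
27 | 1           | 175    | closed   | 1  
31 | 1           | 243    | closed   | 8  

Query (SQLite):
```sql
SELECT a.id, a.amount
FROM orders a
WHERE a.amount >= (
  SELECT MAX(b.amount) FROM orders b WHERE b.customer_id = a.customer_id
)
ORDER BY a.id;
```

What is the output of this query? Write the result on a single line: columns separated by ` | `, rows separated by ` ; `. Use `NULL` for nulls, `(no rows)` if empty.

14 | 186 ; 15 | 255 ; 26 | 283

For each orders row a, compute MAX(amount) over rows sharing a.customer_id.
Keep row a if a.amount >= that per-group MAX.
  customer_id=1: MAX(amount) = 255
  customer_id=2: MAX(amount) = 283
  customer_id=3: MAX(amount) = 186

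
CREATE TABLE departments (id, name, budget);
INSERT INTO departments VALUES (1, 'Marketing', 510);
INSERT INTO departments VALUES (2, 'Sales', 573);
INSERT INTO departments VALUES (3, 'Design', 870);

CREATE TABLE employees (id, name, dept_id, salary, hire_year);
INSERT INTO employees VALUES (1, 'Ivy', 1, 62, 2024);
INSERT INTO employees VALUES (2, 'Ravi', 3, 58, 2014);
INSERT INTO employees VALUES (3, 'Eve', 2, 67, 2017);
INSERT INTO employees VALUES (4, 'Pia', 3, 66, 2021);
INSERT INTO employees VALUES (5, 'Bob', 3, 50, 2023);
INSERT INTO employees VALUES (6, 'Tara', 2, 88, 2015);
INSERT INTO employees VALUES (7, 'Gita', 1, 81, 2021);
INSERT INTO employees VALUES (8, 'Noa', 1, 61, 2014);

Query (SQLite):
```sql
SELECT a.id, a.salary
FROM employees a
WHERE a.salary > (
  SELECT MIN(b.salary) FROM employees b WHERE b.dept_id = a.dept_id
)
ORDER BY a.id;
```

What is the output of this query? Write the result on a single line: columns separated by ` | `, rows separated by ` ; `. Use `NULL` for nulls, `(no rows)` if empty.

For each employees row a, compute MIN(salary) over rows sharing a.dept_id.
Keep row a if a.salary > that per-group MIN.
  dept_id=1: MIN(salary) = 61
  dept_id=2: MIN(salary) = 67
  dept_id=3: MIN(salary) = 50

1 | 62 ; 2 | 58 ; 4 | 66 ; 6 | 88 ; 7 | 81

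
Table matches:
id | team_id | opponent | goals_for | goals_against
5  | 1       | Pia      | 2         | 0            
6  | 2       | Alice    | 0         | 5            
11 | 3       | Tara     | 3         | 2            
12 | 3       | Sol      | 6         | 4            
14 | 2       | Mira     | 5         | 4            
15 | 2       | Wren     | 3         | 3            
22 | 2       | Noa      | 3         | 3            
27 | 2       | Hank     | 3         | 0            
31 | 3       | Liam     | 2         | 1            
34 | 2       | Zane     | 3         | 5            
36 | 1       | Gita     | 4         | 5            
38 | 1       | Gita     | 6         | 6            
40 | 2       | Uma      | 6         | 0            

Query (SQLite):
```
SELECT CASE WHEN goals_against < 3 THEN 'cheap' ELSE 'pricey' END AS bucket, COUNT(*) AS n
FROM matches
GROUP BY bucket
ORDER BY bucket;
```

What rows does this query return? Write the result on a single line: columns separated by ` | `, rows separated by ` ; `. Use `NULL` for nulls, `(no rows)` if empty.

Bucket rows by goals_against < 3 → 'cheap' else 'pricey'; count each bucket.

cheap | 5 ; pricey | 8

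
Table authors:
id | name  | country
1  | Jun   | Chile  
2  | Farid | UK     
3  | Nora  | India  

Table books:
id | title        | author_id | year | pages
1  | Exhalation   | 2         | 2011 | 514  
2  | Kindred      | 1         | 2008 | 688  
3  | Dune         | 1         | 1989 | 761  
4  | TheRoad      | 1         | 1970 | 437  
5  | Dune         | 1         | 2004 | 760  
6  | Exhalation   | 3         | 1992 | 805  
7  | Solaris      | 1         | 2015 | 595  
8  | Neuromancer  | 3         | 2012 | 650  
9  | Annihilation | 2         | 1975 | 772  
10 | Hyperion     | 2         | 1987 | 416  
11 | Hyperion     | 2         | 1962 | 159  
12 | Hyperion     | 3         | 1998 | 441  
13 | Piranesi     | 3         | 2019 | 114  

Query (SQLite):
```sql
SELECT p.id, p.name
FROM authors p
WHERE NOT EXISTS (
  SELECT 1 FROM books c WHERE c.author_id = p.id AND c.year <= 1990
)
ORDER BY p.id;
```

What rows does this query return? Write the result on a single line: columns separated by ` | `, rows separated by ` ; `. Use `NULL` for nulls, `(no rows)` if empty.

For each authors row, check whether any books with matching author_id has year <= 1990.
Keep rows where that is false.

3 | Nora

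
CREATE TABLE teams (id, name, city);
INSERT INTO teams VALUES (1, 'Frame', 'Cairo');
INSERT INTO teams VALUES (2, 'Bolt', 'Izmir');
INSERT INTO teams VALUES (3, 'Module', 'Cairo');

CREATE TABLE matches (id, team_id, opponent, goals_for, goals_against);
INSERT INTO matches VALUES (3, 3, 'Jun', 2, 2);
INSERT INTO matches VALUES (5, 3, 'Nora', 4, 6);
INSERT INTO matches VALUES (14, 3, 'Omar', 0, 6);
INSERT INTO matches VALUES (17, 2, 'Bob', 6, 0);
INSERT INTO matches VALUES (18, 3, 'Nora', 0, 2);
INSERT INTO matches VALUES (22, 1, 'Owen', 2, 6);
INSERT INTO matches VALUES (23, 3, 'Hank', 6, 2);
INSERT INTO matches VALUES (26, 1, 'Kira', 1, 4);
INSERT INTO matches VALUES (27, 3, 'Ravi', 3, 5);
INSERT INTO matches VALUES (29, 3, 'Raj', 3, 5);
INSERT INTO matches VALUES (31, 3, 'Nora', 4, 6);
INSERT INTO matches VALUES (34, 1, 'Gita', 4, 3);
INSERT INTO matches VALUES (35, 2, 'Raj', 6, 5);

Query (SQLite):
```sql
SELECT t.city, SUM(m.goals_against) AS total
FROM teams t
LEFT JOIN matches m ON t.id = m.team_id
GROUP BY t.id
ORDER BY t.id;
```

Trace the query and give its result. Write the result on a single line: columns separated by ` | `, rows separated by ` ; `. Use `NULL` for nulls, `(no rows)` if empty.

Cairo | 13 ; Izmir | 5 ; Cairo | 34

LEFT JOIN keeps every teams row; unmatched ones get NULL for matches columns.
Group by teams.id and compute SUM(m.goals_against). SUM over an all-NULL group is NULL.
  1: ids {22, 26, 34} → SUM(m.goals_against)=13
  2: ids {17, 35} → SUM(m.goals_against)=5
  3: ids {3, 5, 14, 18, 23, 27, 29, 31} → SUM(m.goals_against)=34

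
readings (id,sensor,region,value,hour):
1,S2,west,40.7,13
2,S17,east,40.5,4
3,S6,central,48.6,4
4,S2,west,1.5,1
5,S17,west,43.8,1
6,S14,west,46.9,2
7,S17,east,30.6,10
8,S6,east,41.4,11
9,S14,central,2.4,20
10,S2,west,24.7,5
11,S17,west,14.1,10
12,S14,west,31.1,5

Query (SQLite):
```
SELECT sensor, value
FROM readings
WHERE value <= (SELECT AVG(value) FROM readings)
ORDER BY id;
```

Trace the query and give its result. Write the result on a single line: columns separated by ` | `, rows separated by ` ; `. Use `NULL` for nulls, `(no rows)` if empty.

Scalar subquery: AVG(value) over all readings rows = 30.525 (≈; comparison uses full precision).
Keep rows where value <= that value.

S2 | 1.5 ; S14 | 2.4 ; S2 | 24.7 ; S17 | 14.1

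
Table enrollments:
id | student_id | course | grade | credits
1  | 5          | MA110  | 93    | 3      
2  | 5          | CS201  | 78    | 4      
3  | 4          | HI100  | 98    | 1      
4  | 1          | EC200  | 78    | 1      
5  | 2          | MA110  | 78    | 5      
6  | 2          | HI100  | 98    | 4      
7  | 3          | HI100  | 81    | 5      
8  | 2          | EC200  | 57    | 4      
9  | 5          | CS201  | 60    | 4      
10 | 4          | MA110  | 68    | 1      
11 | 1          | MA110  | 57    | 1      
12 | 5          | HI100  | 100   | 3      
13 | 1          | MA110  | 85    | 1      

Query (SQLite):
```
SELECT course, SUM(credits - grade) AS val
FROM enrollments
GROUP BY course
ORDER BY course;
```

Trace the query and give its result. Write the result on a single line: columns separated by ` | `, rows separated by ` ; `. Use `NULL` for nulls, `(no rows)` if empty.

For each row compute credits - grade.
Group by course; take SUM of the expression per group.
  CS201: ids {2, 9} → SUM(credits - grade)=-130
  EC200: ids {4, 8} → SUM(credits - grade)=-130
  HI100: ids {3, 6, 7, 12} → SUM(credits - grade)=-364
  MA110: ids {1, 5, 10, 11, 13} → SUM(credits - grade)=-370

CS201 | -130 ; EC200 | -130 ; HI100 | -364 ; MA110 | -370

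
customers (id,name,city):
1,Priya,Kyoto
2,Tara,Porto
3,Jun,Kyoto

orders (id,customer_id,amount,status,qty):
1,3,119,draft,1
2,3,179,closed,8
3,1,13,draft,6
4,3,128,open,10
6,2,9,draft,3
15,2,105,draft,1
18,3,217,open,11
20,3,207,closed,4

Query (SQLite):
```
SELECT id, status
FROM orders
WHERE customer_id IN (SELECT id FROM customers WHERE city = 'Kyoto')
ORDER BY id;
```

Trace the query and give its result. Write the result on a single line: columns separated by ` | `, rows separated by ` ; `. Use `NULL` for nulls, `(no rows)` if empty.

Inner query: customers.id where city = 'Kyoto'.
Outer: keep orders rows whose customer_id is in that set.
Inner query → {1, 3}

1 | draft ; 2 | closed ; 3 | draft ; 4 | open ; 18 | open ; 20 | closed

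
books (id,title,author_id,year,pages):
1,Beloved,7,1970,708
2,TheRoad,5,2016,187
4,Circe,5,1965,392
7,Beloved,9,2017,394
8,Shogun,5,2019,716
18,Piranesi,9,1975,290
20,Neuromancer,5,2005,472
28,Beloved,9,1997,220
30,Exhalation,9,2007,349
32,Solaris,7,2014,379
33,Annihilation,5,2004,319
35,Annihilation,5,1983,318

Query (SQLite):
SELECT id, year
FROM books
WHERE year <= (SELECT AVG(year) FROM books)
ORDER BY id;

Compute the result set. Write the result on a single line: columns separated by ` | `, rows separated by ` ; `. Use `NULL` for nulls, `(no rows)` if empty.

Scalar subquery: AVG(year) over all books rows = 1997.666667 (≈; comparison uses full precision).
Keep rows where year <= that value.

1 | 1970 ; 4 | 1965 ; 18 | 1975 ; 28 | 1997 ; 35 | 1983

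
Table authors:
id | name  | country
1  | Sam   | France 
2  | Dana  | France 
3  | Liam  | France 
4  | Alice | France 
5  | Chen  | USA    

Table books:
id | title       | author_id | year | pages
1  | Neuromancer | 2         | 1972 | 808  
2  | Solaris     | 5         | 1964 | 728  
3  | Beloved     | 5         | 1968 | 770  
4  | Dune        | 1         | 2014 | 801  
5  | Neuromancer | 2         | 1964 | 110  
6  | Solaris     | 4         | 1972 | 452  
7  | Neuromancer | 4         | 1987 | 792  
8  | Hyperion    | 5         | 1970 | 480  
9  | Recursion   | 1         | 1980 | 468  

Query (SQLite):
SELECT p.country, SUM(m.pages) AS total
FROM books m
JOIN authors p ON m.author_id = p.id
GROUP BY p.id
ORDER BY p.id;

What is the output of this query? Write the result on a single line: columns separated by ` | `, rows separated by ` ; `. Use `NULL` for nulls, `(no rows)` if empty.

France | 1269 ; France | 918 ; France | 1244 ; USA | 1978

Join each books row to its authors via author_id.
Group joined rows by authors.id; compute SUM(m.pages) per group.
  1: ids {4, 9} → SUM(m.pages)=1269
  2: ids {1, 5} → SUM(m.pages)=918
  4: ids {6, 7} → SUM(m.pages)=1244
  5: ids {2, 3, 8} → SUM(m.pages)=1978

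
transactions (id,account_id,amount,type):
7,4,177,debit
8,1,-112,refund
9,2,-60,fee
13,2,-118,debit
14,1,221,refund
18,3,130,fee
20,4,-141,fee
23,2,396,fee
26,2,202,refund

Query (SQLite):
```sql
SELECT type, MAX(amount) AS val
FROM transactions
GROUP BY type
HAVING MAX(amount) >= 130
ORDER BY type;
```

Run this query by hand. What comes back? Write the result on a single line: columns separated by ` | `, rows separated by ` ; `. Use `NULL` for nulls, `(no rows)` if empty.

debit | 177 ; fee | 396 ; refund | 221

Partition transactions by type; compute MAX(amount) within each group.
HAVING: keep groups where MAX(amount) >= 130.
  debit: ids {7, 13} → MAX(amount)=177
  fee: ids {9, 18, 20, 23} → MAX(amount)=396
  refund: ids {8, 14, 26} → MAX(amount)=221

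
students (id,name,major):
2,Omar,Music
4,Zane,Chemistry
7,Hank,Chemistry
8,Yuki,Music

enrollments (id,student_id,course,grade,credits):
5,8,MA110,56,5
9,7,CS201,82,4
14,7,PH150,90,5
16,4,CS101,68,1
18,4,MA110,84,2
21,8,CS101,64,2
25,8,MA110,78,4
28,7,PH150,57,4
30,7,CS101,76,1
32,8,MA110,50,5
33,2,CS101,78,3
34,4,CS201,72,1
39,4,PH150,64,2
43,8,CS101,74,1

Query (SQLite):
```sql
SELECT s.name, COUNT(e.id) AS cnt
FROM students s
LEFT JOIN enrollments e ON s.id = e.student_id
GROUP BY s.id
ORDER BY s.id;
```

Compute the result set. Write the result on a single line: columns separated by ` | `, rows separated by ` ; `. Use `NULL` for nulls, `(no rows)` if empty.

Omar | 1 ; Zane | 4 ; Hank | 4 ; Yuki | 5

LEFT JOIN keeps every students row; unmatched ones get NULL for enrollments columns.
Group by students.id and compute COUNT(e.id). COUNT(col) of an all-NULL group is 0.
  2: ids {33} → COUNT(e.id)=1
  4: ids {16, 18, 34, 39} → COUNT(e.id)=4
  7: ids {9, 14, 28, 30} → COUNT(e.id)=4
  8: ids {5, 21, 25, 32, 43} → COUNT(e.id)=5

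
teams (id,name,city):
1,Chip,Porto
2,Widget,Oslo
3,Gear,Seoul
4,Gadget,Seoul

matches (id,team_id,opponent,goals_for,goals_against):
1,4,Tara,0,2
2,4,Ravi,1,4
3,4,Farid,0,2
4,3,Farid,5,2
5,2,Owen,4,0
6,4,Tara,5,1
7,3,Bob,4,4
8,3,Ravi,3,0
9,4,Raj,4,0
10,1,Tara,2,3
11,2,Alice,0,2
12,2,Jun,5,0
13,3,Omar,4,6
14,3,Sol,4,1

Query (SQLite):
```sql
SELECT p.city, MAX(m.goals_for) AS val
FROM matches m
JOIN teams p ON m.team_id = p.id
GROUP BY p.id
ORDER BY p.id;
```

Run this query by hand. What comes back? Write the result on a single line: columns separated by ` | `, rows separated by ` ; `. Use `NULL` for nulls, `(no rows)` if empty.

Porto | 2 ; Oslo | 5 ; Seoul | 5 ; Seoul | 5

Join each matches row to its teams via team_id.
Group joined rows by teams.id; compute MAX(m.goals_for) per group.
  1: ids {10} → MAX(m.goals_for)=2
  2: ids {5, 11, 12} → MAX(m.goals_for)=5
  3: ids {4, 7, 8, 13, 14} → MAX(m.goals_for)=5
  4: ids {1, 2, 3, 6, 9} → MAX(m.goals_for)=5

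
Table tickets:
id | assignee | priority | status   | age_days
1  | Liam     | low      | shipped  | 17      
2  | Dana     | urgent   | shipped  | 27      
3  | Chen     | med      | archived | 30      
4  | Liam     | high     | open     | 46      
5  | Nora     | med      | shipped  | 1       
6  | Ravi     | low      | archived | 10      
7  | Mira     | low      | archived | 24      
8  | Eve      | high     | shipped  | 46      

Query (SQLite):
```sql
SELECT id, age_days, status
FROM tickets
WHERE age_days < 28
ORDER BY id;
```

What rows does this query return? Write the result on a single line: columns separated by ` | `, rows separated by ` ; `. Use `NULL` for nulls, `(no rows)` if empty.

1 | 17 | shipped ; 2 | 27 | shipped ; 5 | 1 | shipped ; 6 | 10 | archived ; 7 | 24 | archived

age_days < 28: ids {1, 2, 5, 6, 7}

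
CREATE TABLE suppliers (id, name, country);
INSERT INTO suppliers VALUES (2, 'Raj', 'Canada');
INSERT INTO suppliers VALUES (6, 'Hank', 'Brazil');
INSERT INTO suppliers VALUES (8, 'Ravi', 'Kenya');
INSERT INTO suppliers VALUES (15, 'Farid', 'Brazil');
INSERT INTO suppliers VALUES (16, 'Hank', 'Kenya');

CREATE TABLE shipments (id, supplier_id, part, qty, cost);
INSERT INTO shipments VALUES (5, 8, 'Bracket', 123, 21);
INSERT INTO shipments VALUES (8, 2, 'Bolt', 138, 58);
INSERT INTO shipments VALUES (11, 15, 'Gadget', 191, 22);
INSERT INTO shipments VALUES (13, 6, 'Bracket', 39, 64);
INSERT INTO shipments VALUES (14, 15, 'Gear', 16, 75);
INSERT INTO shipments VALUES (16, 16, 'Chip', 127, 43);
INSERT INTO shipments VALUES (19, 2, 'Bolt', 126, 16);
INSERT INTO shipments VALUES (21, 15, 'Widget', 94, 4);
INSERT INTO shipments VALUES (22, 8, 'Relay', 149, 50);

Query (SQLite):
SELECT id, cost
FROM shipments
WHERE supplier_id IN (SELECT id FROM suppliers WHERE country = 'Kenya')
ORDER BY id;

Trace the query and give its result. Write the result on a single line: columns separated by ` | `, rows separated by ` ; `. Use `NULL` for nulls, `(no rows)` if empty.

Inner query: suppliers.id where country = 'Kenya'.
Outer: keep shipments rows whose supplier_id is in that set.
Inner query → {8, 16}

5 | 21 ; 16 | 43 ; 22 | 50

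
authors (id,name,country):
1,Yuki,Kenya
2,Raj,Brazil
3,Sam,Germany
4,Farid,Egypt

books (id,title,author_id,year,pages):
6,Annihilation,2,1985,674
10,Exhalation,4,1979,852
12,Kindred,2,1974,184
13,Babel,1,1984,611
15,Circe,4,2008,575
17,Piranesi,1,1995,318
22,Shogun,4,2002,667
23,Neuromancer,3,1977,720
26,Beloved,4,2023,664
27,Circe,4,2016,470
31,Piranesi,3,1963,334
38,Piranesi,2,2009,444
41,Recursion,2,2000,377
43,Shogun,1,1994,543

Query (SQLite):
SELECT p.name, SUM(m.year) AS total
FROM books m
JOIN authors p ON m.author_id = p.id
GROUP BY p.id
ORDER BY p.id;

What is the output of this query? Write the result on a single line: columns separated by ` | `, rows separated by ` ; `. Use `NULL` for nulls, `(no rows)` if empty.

Join each books row to its authors via author_id.
Group joined rows by authors.id; compute SUM(m.year) per group.
  1: ids {13, 17, 43} → SUM(m.year)=5973
  2: ids {6, 12, 38, 41} → SUM(m.year)=7968
  3: ids {23, 31} → SUM(m.year)=3940
  4: ids {10, 15, 22, 26, 27} → SUM(m.year)=10028

Yuki | 5973 ; Raj | 7968 ; Sam | 3940 ; Farid | 10028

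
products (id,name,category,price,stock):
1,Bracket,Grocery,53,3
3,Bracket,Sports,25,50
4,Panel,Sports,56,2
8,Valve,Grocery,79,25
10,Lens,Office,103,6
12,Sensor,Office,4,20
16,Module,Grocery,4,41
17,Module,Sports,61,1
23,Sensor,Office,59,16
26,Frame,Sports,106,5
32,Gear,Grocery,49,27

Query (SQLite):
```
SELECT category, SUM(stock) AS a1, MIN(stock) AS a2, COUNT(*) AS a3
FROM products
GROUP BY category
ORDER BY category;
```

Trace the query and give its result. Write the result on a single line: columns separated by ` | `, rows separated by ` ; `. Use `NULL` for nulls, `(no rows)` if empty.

Grocery | 96 | 3 | 4 ; Office | 42 | 6 | 3 ; Sports | 58 | 1 | 4

Group products by category.
Per group compute: SUM(stock), MIN(stock), COUNT(*).
  Grocery: ids {1, 8, 16, 32} → SUM(stock)=96, MIN(stock)=3, COUNT(*)=4
  Office: ids {10, 12, 23} → SUM(stock)=42, MIN(stock)=6, COUNT(*)=3
  Sports: ids {3, 4, 17, 26} → SUM(stock)=58, MIN(stock)=1, COUNT(*)=4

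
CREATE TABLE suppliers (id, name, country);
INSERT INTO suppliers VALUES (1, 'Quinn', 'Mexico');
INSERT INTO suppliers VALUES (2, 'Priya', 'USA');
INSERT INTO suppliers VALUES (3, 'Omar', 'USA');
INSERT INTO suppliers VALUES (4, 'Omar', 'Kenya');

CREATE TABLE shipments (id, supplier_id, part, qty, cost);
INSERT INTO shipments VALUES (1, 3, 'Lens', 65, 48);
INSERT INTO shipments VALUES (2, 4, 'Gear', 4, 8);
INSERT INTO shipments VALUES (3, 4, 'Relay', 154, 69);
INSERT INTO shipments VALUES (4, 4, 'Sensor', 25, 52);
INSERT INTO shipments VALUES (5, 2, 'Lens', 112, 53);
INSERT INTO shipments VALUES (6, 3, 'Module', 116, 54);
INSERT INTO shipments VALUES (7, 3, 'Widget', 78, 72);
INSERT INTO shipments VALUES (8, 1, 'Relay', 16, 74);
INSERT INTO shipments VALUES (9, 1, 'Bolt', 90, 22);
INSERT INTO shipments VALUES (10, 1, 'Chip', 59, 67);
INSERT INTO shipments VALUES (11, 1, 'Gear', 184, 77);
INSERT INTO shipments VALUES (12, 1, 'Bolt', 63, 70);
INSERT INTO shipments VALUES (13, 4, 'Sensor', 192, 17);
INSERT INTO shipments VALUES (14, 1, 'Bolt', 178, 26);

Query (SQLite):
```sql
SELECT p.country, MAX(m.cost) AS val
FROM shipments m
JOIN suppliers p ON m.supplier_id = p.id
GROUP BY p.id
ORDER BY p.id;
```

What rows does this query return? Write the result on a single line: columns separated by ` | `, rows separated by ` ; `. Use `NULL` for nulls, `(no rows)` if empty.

Join each shipments row to its suppliers via supplier_id.
Group joined rows by suppliers.id; compute MAX(m.cost) per group.
  1: ids {8, 9, 10, 11, 12, 14} → MAX(m.cost)=77
  2: ids {5} → MAX(m.cost)=53
  3: ids {1, 6, 7} → MAX(m.cost)=72
  4: ids {2, 3, 4, 13} → MAX(m.cost)=69

Mexico | 77 ; USA | 53 ; USA | 72 ; Kenya | 69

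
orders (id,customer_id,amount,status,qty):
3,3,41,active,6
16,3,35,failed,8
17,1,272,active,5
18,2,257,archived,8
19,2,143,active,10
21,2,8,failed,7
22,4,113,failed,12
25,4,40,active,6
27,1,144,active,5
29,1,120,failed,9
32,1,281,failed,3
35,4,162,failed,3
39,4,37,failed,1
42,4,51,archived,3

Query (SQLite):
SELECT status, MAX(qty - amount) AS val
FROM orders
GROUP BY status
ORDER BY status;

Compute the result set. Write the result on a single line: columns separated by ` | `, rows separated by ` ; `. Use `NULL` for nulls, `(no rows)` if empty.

active | -34 ; archived | -48 ; failed | -1

For each row compute qty - amount.
Group by status; take MAX of the expression per group.
  active: ids {3, 17, 19, 25, 27} → MAX(qty - amount)=-34
  archived: ids {18, 42} → MAX(qty - amount)=-48
  failed: ids {16, 21, 22, 29, 32, 35, 39} → MAX(qty - amount)=-1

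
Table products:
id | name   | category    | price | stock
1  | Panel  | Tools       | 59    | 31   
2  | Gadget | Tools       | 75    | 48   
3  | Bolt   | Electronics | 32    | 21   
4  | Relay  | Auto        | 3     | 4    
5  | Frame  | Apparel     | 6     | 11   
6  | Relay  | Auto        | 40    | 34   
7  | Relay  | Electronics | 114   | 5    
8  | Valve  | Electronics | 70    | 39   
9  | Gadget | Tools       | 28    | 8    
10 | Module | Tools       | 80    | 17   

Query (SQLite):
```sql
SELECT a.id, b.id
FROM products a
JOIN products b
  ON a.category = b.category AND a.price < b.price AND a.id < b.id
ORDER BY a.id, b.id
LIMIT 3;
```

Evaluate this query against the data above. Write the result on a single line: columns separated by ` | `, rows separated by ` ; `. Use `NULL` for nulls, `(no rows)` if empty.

1 | 2 ; 1 | 10 ; 2 | 10

Pairs (a,b) with same category, a.price < b.price, a.id < b.id.
category groups: Apparel:{5} Auto:{4,6} Electronics:{3,7,8} Tools:{1,2,9,10}
Ordered by (a.id, b.id); first 3.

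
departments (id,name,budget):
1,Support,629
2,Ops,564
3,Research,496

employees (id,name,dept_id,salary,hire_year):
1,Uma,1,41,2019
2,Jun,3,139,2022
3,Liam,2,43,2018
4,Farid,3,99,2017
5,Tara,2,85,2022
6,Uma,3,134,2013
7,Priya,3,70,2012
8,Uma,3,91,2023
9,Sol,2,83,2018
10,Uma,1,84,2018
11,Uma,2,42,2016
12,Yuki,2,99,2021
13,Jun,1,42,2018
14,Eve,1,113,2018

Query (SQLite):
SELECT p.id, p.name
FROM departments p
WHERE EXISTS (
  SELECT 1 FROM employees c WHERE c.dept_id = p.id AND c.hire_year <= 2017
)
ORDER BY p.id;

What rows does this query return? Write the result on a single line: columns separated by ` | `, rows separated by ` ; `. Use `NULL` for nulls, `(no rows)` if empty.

2 | Ops ; 3 | Research

For each departments row, check whether any employees with matching dept_id has hire_year <= 2017.
Keep rows where that is true.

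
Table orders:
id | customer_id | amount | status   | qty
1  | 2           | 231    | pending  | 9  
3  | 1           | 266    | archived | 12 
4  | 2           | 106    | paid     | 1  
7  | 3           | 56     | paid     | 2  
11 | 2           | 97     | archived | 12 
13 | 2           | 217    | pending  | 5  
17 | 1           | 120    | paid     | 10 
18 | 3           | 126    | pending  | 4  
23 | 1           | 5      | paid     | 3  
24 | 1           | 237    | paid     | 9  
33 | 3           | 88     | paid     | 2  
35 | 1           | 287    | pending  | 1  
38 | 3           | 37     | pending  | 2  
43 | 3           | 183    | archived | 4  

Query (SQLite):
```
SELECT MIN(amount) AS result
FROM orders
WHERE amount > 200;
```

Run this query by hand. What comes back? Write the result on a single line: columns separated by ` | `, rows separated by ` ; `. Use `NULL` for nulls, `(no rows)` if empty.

217

Rows where amount > 200 → amount values: [231, 266, 217, 237, 287].
MIN of non-NULL values = 217.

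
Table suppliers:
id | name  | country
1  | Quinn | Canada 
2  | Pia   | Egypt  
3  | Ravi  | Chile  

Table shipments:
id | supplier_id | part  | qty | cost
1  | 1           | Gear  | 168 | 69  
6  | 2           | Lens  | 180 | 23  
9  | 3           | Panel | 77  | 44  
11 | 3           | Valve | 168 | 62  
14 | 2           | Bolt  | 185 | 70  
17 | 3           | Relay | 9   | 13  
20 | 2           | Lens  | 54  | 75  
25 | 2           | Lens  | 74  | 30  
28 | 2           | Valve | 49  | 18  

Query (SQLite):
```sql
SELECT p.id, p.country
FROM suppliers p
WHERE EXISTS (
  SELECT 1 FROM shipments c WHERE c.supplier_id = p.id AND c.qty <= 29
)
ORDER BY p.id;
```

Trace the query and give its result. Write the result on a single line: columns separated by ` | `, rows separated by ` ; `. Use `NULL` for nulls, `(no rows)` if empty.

For each suppliers row, check whether any shipments with matching supplier_id has qty <= 29.
Keep rows where that is true.

3 | Chile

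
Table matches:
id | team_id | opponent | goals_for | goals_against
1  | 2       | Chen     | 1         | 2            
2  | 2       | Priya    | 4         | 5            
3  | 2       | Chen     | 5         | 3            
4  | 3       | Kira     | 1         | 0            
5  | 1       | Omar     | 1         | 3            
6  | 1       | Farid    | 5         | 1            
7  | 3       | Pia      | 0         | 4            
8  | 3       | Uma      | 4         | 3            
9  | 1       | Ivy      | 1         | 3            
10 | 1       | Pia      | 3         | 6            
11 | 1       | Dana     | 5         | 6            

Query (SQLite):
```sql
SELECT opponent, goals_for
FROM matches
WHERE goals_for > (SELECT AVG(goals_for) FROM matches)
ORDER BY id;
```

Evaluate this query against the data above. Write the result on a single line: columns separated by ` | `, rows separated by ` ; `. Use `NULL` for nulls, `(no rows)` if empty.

Priya | 4 ; Chen | 5 ; Farid | 5 ; Uma | 4 ; Pia | 3 ; Dana | 5

Scalar subquery: AVG(goals_for) over all matches rows = 2.727273 (≈; comparison uses full precision).
Keep rows where goals_for > that value.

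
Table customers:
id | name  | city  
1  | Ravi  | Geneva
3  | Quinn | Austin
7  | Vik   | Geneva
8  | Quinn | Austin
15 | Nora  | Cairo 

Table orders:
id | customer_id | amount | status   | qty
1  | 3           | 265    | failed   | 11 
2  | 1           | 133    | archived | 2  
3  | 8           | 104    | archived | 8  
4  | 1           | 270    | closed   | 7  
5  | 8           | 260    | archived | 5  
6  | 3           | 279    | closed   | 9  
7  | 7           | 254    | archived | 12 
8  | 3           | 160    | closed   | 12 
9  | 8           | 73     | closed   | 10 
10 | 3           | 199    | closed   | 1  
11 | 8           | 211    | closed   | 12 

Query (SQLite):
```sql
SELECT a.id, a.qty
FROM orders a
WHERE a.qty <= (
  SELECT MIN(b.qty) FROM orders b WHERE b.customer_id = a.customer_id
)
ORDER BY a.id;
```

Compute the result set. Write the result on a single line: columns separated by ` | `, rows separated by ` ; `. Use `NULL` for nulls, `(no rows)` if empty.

For each orders row a, compute MIN(qty) over rows sharing a.customer_id.
Keep row a if a.qty <= that per-group MIN.
  customer_id=1: MIN(qty) = 2
  customer_id=3: MIN(qty) = 1
  customer_id=7: MIN(qty) = 12
  customer_id=8: MIN(qty) = 5

2 | 2 ; 5 | 5 ; 7 | 12 ; 10 | 1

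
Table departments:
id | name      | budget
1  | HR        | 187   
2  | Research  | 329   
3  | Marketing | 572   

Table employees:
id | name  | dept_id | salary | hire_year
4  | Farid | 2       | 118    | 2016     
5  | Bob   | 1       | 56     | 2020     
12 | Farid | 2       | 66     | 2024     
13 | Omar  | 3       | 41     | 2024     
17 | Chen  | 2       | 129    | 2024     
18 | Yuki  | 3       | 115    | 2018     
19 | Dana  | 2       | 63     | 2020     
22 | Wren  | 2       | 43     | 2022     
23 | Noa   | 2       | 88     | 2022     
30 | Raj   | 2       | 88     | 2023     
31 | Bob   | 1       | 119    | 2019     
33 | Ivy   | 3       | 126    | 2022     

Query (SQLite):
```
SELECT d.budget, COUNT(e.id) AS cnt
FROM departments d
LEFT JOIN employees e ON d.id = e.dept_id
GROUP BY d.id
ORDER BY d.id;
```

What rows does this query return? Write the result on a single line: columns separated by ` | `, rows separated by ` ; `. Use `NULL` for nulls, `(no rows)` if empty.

187 | 2 ; 329 | 7 ; 572 | 3

LEFT JOIN keeps every departments row; unmatched ones get NULL for employees columns.
Group by departments.id and compute COUNT(e.id). COUNT(col) of an all-NULL group is 0.
  1: ids {5, 31} → COUNT(e.id)=2
  2: ids {4, 12, 17, 19, 22, 23, 30} → COUNT(e.id)=7
  3: ids {13, 18, 33} → COUNT(e.id)=3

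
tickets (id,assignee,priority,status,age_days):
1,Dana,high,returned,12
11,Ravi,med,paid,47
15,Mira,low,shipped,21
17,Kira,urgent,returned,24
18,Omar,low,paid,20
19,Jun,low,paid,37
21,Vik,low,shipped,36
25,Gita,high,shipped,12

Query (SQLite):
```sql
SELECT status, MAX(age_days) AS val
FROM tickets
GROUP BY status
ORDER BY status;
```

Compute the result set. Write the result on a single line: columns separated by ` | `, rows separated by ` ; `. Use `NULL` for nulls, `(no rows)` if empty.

Partition tickets by status; compute MAX(age_days) within each group.
  paid: ids {11, 18, 19} → MAX(age_days)=47
  returned: ids {1, 17} → MAX(age_days)=24
  shipped: ids {15, 21, 25} → MAX(age_days)=36

paid | 47 ; returned | 24 ; shipped | 36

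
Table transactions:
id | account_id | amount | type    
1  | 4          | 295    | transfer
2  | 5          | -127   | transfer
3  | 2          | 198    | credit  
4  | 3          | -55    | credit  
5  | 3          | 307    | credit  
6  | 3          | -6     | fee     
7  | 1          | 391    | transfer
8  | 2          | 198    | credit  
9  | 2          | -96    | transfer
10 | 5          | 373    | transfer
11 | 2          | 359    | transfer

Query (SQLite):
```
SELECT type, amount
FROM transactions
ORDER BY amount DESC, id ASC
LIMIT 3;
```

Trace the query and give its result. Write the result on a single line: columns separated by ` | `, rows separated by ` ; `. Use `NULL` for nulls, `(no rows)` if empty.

Sort by amount desc, tiebreak id asc: (391, id=7), (373, id=10), (359, id=11), (307, id=5), (295, id=1), (198, id=3) …. Take first 3.

transfer | 391 ; transfer | 373 ; transfer | 359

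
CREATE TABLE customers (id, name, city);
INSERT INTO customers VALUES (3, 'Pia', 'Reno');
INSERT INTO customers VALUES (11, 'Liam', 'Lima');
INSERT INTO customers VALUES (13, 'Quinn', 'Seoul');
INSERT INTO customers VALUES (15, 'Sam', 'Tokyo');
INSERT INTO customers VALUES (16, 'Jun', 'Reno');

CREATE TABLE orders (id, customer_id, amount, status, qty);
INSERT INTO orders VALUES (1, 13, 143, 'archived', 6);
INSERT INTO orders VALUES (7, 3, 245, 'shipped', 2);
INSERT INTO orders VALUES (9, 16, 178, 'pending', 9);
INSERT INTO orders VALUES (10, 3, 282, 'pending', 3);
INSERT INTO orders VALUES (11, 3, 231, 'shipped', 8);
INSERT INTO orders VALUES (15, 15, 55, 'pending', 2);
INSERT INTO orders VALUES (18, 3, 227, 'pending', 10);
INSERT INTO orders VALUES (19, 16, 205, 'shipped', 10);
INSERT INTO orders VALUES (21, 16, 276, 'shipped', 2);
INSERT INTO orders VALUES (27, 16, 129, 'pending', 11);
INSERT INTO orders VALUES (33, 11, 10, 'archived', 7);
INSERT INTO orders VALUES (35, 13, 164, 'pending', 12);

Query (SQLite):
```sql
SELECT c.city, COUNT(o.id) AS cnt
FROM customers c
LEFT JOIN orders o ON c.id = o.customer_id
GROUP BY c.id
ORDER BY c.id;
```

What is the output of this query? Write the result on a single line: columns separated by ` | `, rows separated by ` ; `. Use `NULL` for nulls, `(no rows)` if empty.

Reno | 4 ; Lima | 1 ; Seoul | 2 ; Tokyo | 1 ; Reno | 4

LEFT JOIN keeps every customers row; unmatched ones get NULL for orders columns.
Group by customers.id and compute COUNT(o.id). COUNT(col) of an all-NULL group is 0.
  3: ids {7, 10, 11, 18} → COUNT(o.id)=4
  11: ids {33} → COUNT(o.id)=1
  13: ids {1, 35} → COUNT(o.id)=2
  15: ids {15} → COUNT(o.id)=1
  16: ids {9, 19, 21, 27} → COUNT(o.id)=4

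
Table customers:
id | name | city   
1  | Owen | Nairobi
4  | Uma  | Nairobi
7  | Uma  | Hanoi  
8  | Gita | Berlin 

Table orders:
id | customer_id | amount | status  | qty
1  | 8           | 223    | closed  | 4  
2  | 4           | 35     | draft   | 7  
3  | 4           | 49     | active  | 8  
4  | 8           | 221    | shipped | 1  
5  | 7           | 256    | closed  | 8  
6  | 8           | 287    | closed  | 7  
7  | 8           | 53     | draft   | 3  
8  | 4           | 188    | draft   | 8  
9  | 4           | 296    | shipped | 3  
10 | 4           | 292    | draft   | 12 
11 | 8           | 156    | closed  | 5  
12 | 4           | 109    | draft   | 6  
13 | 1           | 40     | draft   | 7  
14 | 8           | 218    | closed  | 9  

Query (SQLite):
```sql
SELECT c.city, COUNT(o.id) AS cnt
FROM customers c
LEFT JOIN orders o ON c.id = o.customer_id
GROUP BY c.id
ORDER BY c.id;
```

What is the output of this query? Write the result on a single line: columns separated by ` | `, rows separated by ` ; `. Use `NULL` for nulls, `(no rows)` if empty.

Nairobi | 1 ; Nairobi | 6 ; Hanoi | 1 ; Berlin | 6

LEFT JOIN keeps every customers row; unmatched ones get NULL for orders columns.
Group by customers.id and compute COUNT(o.id). COUNT(col) of an all-NULL group is 0.
  1: ids {13} → COUNT(o.id)=1
  4: ids {2, 3, 8, 9, 10, 12} → COUNT(o.id)=6
  7: ids {5} → COUNT(o.id)=1
  8: ids {1, 4, 6, 7, 11, 14} → COUNT(o.id)=6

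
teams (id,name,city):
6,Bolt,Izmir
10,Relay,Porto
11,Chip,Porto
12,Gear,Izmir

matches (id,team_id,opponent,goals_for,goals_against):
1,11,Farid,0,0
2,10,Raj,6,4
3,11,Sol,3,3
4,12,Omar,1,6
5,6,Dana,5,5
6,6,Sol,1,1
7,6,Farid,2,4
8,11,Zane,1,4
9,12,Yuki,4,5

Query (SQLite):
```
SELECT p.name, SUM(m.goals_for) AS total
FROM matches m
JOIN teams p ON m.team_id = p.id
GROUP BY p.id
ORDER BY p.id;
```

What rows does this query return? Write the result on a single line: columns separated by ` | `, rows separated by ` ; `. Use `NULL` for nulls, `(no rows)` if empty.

Join each matches row to its teams via team_id.
Group joined rows by teams.id; compute SUM(m.goals_for) per group.
  6: ids {5, 6, 7} → SUM(m.goals_for)=8
  10: ids {2} → SUM(m.goals_for)=6
  11: ids {1, 3, 8} → SUM(m.goals_for)=4
  12: ids {4, 9} → SUM(m.goals_for)=5

Bolt | 8 ; Relay | 6 ; Chip | 4 ; Gear | 5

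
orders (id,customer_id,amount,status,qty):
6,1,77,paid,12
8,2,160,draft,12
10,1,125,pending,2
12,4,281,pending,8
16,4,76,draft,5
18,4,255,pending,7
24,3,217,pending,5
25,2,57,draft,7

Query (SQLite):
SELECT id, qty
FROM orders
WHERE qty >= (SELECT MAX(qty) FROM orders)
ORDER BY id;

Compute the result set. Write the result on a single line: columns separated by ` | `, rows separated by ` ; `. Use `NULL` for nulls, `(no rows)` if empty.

Scalar subquery: MAX(qty) over all orders rows = 12.
Keep rows where qty >= that value.

6 | 12 ; 8 | 12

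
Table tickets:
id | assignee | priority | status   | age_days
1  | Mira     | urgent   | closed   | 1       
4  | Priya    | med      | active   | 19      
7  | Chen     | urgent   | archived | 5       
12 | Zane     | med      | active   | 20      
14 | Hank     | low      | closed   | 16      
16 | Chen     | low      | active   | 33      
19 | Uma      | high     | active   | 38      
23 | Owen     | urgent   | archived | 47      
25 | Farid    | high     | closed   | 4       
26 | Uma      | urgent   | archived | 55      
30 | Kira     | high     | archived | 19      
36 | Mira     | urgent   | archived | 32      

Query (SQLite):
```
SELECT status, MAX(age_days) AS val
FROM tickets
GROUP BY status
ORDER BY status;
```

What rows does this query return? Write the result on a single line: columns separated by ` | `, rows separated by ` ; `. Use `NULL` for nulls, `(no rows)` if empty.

active | 38 ; archived | 55 ; closed | 16

Partition tickets by status; compute MAX(age_days) within each group.
  active: ids {4, 12, 16, 19} → MAX(age_days)=38
  archived: ids {7, 23, 26, 30, 36} → MAX(age_days)=55
  closed: ids {1, 14, 25} → MAX(age_days)=16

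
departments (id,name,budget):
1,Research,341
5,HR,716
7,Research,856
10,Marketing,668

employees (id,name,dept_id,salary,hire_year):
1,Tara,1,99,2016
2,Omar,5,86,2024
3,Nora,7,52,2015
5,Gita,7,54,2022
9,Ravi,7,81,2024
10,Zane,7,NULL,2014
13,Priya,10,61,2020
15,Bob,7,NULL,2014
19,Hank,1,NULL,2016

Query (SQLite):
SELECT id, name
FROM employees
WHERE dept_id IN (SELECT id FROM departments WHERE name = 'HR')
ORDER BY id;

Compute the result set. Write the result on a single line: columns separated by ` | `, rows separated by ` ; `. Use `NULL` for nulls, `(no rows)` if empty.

2 | Omar

Inner query: departments.id where name = 'HR'.
Outer: keep employees rows whose dept_id is in that set.
Inner query → {5}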